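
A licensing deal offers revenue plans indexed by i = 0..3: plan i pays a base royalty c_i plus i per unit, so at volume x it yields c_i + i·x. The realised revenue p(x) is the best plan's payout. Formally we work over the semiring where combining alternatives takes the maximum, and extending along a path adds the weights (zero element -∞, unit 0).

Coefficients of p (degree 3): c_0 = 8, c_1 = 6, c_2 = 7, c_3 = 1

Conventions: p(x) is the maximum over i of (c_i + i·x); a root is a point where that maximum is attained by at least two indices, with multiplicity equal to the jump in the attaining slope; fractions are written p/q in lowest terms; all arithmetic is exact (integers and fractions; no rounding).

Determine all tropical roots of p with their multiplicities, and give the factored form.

hull edge (i=0, c=8) to (i=2, c=7): slope -1/2, span 2
hull edge (i=2, c=7) to (i=3, c=1): slope -6, span 1
Factored form: p(x) = 1 ⊗ (x ⊕ 1/2) ⊗ (x ⊕ 1/2) ⊗ (x ⊕ 6)
Answer: roots = 1/2 (mult 2), 6 (mult 1)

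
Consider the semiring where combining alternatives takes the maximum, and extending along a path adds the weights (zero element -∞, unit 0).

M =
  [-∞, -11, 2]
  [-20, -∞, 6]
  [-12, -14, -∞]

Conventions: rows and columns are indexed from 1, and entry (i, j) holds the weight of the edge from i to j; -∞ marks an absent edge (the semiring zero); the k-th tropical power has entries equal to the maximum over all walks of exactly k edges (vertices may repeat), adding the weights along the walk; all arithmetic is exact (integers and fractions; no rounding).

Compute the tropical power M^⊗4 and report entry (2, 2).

M^⊗2:
  [-10, -12, -5]
  [-6, -8, -18]
  [-34, -23, -8]
M^⊗3:
  [-17, -19, -6]
  [-28, -17, -2]
  [-20, -22, -17]
M^⊗4:
  [-18, -20, -13]
  [-14, -16, -11]
  [-29, -31, -16]
Key observation: the optimum is the walk 2->3->2->3->2, with weight 6 + (-14) + 6 + (-14) = -16.
Optimal value attained by: walk 2->3->2->3->2.
Answer: (M^⊗4)[2][2] = -16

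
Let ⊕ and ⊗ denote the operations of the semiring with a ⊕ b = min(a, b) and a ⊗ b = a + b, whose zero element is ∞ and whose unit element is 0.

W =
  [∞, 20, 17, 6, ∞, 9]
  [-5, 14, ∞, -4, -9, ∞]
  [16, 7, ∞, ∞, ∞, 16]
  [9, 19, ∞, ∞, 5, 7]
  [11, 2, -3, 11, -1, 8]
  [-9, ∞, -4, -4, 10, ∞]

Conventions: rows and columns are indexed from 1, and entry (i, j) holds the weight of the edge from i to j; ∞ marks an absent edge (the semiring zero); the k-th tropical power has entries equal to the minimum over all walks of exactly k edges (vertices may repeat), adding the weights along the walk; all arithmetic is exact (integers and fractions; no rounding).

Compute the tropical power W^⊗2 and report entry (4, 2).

W^⊗2:
  [0, 24, 5, 5, 11, 13]
  [2, -7, -12, 1, -10, -1]
  [2, 21, 12, 3, -2, 25]
  [-2, 7, 2, 3, 4, 13]
  [-3, 1, -4, -2, -7, 7]
  [5, 3, 7, -3, 1, 0]
Key observation: the optimum is the walk 4->5->2, with weight 5 + 2 = 7.
Optimal value attained by: walk 4->5->2.
Answer: (W^⊗2)[4][2] = 7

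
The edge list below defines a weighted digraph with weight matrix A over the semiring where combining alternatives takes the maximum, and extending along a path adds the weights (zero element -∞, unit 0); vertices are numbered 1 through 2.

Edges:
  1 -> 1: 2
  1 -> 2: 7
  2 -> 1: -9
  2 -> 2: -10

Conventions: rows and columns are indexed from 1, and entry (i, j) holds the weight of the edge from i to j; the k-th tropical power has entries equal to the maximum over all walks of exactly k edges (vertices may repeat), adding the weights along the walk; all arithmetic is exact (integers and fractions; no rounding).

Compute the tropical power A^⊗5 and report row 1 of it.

A^⊗2:
  [4, 9]
  [-7, -2]
A^⊗3:
  [6, 11]
  [-5, 0]
A^⊗4:
  [8, 13]
  [-3, 2]
A^⊗5:
  [10, 15]
  [-1, 4]
Answer: row 1 of A^⊗5 = [10, 15]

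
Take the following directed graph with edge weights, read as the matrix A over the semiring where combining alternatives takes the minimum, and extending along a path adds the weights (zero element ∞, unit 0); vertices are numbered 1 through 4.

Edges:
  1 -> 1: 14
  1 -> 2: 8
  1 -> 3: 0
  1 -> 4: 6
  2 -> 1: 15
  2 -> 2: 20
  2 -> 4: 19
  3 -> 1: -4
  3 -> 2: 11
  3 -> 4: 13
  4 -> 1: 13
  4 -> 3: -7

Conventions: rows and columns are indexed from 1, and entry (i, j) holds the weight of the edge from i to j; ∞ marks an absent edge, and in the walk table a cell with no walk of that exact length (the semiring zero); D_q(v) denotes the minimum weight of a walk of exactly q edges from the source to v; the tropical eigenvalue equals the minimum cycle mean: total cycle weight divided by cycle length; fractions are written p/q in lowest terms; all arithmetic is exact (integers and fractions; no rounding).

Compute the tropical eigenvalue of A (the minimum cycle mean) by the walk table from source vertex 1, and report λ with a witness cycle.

q=0: [0, ∞, ∞, ∞]
q=1: [14, 8, 0, 6]
q=2: [-4, 11, -1, 13]
q=3: [-5, 4, -4, 2]
q=4: [-8, 3, -5, 1]
Optimal cycle mean attained by: cycle 1->3->1, total 0 + (-4), length 2.
Answer: λ = -2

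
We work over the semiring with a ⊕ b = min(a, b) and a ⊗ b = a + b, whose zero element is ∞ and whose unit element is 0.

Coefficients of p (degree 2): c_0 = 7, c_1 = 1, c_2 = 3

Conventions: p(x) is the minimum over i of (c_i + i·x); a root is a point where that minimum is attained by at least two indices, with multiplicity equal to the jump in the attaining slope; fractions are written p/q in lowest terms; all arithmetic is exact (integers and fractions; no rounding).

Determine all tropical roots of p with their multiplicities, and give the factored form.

hull edge (i=0, c=7) to (i=1, c=1): slope -6, span 1
hull edge (i=1, c=1) to (i=2, c=3): slope 2, span 1
Factored form: p(x) = 3 ⊗ (x ⊕ (-2)) ⊗ (x ⊕ 6)
Answer: roots = -2 (mult 1), 6 (mult 1)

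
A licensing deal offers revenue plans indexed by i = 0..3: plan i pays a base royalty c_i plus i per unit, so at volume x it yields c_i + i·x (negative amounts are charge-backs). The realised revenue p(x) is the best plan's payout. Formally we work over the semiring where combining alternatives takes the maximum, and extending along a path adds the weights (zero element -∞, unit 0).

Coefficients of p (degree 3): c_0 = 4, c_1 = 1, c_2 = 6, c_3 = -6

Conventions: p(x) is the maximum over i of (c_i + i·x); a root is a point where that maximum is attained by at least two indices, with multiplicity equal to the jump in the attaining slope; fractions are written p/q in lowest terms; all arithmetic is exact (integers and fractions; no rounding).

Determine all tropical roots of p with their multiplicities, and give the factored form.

hull edge (i=0, c=4) to (i=2, c=6): slope 1, span 2
hull edge (i=2, c=6) to (i=3, c=-6): slope -12, span 1
Factored form: p(x) = -6 ⊗ (x ⊕ (-1)) ⊗ (x ⊕ (-1)) ⊗ (x ⊕ 12)
Answer: roots = -1 (mult 2), 12 (mult 1)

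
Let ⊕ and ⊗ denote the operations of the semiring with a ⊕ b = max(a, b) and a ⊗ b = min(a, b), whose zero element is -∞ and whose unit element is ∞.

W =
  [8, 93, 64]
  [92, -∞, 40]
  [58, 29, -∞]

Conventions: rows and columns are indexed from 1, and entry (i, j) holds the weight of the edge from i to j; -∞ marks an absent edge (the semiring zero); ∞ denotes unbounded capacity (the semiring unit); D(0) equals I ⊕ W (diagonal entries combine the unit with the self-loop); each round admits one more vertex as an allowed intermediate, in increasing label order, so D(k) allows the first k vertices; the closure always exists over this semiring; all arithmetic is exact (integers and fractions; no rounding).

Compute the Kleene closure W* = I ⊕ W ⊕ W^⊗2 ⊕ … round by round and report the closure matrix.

D(0):
  [∞, 93, 64]
  [92, ∞, 40]
  [58, 29, ∞]
D(1):
  [∞, 93, 64]
  [92, ∞, 64]
  [58, 58, ∞]
D(2):
  [∞, 93, 64]
  [92, ∞, 64]
  [58, 58, ∞]
D(3):
  [∞, 93, 64]
  [92, ∞, 64]
  [58, 58, ∞]
Answer: W* = [[∞, 93, 64], [92, ∞, 64], [58, 58, ∞]]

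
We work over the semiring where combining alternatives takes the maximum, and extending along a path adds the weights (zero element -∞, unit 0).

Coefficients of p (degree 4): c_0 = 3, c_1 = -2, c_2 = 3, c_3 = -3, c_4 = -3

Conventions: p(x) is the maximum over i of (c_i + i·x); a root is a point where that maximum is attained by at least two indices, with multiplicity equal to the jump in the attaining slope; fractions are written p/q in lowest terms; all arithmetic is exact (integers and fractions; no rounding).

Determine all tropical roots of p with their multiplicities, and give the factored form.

hull edge (i=0, c=3) to (i=2, c=3): slope 0, span 2
hull edge (i=2, c=3) to (i=4, c=-3): slope -3, span 2
Factored form: p(x) = -3 ⊗ (x ⊕ 0) ⊗ (x ⊕ 0) ⊗ (x ⊕ 3) ⊗ (x ⊕ 3)
Answer: roots = 0 (mult 2), 3 (mult 2)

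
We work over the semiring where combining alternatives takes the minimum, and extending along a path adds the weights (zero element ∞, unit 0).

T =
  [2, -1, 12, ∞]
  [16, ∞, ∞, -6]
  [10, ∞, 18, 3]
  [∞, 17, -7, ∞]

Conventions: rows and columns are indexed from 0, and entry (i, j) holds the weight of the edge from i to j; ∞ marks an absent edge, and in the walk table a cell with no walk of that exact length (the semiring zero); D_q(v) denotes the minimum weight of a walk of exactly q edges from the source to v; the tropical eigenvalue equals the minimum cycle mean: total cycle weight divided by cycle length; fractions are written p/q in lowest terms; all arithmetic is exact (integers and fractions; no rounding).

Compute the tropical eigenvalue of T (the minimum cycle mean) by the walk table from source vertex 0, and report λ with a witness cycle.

q=0: [0, ∞, ∞, ∞]
q=1: [2, -1, 12, ∞]
q=2: [4, 1, 14, -7]
q=3: [6, 3, -14, -5]
q=4: [-4, 5, -12, -11]
Optimal cycle mean attained by: cycle 2->3->2, total 3 + (-7), length 2.
Answer: λ = -2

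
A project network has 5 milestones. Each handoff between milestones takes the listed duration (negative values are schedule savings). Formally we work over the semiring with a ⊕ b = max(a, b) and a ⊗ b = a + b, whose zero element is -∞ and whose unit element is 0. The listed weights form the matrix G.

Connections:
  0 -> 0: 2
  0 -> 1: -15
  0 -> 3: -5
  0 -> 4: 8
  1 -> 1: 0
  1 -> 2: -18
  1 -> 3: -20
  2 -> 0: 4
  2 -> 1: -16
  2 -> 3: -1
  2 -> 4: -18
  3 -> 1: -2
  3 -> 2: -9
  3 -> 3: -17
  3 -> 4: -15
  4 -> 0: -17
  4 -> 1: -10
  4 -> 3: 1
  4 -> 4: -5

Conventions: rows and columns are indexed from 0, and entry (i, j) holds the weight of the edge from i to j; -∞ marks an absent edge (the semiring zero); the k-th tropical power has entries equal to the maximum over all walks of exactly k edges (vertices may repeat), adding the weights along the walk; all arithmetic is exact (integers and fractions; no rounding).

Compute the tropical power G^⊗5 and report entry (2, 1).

G^⊗2:
  [4, -2, -14, 9, 10]
  [-14, 0, -18, -19, -35]
  [6, -3, -10, -1, 12]
  [-5, -2, -20, -10, -20]
  [-15, -1, -8, -4, -9]
G^⊗3:
  [6, 7, 0, 11, 12]
  [-12, 0, -18, -19, -6]
  [8, 2, -10, 13, 14]
  [-3, -2, -19, -10, 3]
  [-4, -1, -13, -8, -7]
G^⊗4:
  [8, 9, 2, 13, 14]
  [-10, 0, -18, -5, -4]
  [10, 11, 4, 15, 16]
  [-1, -2, -19, 4, 5]
  [-2, -1, -17, -6, 4]
G^⊗5:
  [10, 11, 4, 15, 16]
  [-8, 0, -14, -3, -2]
  [12, 13, 6, 17, 18]
  [1, 2, -5, 6, 7]
  [0, -1, -15, 5, 6]
Key observation: the optimum is the walk 2->0->0->4->3->1, with weight 4 + 2 + 8 + 1 + (-2) = 13.
Optimal value attained by: walk 2->0->0->4->3->1.
Answer: (G^⊗5)[2][1] = 13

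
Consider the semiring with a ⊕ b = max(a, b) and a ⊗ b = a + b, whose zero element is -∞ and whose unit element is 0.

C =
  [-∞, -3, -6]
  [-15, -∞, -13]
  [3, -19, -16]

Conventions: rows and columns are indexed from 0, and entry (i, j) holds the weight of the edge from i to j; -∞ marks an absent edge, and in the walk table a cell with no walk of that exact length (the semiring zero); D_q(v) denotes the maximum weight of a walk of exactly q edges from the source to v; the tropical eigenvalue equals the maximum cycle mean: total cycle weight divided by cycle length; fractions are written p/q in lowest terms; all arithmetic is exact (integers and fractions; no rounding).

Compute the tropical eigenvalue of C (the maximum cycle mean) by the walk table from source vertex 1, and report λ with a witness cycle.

q=0: [-∞, 0, -∞]
q=1: [-15, -∞, -13]
q=2: [-10, -18, -21]
q=3: [-18, -13, -16]
Optimal cycle mean attained by: cycle 0->2->0, total (-6) + 3, length 2.
Answer: λ = -3/2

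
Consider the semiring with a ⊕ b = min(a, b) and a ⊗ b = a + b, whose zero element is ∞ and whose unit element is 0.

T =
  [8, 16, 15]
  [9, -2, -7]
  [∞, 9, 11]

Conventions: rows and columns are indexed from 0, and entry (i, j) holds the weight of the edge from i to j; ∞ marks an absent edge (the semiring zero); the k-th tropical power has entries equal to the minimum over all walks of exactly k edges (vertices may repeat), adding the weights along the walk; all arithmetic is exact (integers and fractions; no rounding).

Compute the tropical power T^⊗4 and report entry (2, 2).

T^⊗2:
  [16, 14, 9]
  [7, -4, -9]
  [18, 7, 2]
T^⊗3:
  [23, 12, 7]
  [5, -6, -11]
  [16, 5, 0]
T^⊗4:
  [21, 10, 5]
  [3, -8, -13]
  [14, 3, -2]
Key observation: the optimum is the walk 2->1->1->1->2, with weight 9 + (-2) + (-2) + (-7) = -2.
Optimal value attained by: walk 2->1->1->1->2.
Answer: (T^⊗4)[2][2] = -2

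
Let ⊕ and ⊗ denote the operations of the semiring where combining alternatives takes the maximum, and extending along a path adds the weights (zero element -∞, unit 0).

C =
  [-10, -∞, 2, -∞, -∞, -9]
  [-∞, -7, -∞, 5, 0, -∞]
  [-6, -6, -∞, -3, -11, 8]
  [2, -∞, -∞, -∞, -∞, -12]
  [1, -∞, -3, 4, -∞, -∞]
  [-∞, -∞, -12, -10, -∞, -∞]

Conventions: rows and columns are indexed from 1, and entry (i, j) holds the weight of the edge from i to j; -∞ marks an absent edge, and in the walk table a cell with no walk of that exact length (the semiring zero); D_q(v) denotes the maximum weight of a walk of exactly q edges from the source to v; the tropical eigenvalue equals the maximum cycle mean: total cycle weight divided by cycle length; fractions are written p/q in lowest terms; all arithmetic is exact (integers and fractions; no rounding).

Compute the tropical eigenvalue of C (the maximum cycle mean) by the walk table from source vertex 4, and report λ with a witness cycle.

q=0: [-∞, -∞, -∞, 0, -∞, -∞]
q=1: [2, -∞, -∞, -∞, -∞, -12]
q=2: [-8, -∞, 4, -22, -∞, -7]
q=3: [-2, -2, -6, 1, -7, 12]
q=4: [3, -9, 0, 3, -2, 2]
q=5: [5, -6, 5, 2, -9, 8]
q=6: [4, -1, 7, 2, -6, 13]
Optimal cycle mean attained by: cycle 1->3->2->4->1, total 2 + (-6) + 5 + 2, length 4.
Answer: λ = 3/4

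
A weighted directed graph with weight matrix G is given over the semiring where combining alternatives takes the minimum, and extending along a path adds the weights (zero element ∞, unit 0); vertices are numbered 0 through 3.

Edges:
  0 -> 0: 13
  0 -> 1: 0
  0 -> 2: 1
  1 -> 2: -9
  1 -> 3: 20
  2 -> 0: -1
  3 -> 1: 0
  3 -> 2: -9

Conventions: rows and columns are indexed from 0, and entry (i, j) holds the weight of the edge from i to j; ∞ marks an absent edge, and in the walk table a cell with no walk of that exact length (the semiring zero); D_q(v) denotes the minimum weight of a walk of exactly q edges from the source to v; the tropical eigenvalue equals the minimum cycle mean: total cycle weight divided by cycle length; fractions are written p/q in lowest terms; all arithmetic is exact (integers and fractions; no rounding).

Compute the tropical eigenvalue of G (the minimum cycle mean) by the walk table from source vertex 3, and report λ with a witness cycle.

q=0: [∞, ∞, ∞, 0]
q=1: [∞, 0, -9, ∞]
q=2: [-10, ∞, -9, 20]
q=3: [-10, -10, -9, ∞]
q=4: [-10, -10, -19, 10]
Optimal cycle mean attained by: cycle 0->1->2->0, total 0 + (-9) + (-1), length 3.
Answer: λ = -10/3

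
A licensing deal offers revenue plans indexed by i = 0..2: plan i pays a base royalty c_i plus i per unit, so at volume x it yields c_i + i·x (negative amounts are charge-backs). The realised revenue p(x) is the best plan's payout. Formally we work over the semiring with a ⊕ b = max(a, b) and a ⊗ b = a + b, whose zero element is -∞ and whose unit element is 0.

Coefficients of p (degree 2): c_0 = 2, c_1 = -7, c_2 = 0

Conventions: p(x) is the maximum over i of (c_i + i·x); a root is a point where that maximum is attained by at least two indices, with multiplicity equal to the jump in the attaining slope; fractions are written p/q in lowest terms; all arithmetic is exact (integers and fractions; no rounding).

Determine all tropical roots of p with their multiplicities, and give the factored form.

hull edge (i=0, c=2) to (i=2, c=0): slope -1, span 2
Factored form: p(x) = 0 ⊗ (x ⊕ 1) ⊗ (x ⊕ 1)
Answer: roots = 1 (mult 2)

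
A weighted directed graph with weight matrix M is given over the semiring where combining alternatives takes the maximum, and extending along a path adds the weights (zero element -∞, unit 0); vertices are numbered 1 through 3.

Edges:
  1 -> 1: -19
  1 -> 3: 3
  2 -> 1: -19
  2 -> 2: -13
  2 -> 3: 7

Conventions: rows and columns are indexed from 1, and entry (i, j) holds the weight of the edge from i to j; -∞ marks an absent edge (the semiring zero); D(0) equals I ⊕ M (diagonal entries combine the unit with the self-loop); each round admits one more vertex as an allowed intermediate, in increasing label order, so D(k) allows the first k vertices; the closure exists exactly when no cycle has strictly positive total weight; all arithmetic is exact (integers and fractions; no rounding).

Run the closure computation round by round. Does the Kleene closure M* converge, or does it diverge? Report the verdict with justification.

D(0):
  [0, -∞, 3]
  [-19, 0, 7]
  [-∞, -∞, 0]
D(1):
  [0, -∞, 3]
  [-19, 0, 7]
  [-∞, -∞, 0]
D(2):
  [0, -∞, 3]
  [-19, 0, 7]
  [-∞, -∞, 0]
D(3):
  [0, -∞, 3]
  [-19, 0, 7]
  [-∞, -∞, 0]
Key observation: every diagonal entry stays at the unit through all rounds, so no improving cycle exists.
Answer: CONVERGES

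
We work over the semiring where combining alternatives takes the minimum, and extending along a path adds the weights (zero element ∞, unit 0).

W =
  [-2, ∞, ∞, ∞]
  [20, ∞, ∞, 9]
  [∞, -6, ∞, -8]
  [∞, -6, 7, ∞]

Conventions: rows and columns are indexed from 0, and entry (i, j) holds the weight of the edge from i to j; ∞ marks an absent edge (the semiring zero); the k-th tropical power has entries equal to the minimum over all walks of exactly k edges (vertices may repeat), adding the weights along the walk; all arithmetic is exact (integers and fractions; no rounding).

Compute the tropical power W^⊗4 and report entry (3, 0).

W^⊗2:
  [-4, ∞, ∞, ∞]
  [18, 3, 16, ∞]
  [14, -14, -1, 3]
  [14, 1, ∞, -1]
W^⊗3:
  [-6, ∞, ∞, ∞]
  [16, 10, ∞, 8]
  [6, -7, 10, -9]
  [12, -7, 6, 10]
W^⊗4:
  [-8, ∞, ∞, ∞]
  [14, 2, 15, 19]
  [4, -15, -2, 2]
  [10, 0, 17, -2]
Key observation: the optimum is the walk 3->1->0->0->0, with weight (-6) + 20 + (-2) + (-2) = 10.
Optimal value attained by: walk 3->1->0->0->0.
Answer: (W^⊗4)[3][0] = 10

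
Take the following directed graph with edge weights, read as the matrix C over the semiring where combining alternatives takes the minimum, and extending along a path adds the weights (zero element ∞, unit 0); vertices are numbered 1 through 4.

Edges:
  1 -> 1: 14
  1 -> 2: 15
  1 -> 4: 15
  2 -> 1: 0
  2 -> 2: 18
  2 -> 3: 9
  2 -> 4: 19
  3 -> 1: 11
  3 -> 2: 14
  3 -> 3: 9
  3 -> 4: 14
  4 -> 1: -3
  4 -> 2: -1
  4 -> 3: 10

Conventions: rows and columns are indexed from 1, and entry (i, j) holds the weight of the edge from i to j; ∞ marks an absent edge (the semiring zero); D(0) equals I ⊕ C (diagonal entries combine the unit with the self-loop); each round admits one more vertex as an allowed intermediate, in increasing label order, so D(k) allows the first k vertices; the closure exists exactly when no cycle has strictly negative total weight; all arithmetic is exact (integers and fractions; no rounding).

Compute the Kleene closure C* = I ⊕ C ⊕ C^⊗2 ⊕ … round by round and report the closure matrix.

D(0):
  [0, 15, ∞, 15]
  [0, 0, 9, 19]
  [11, 14, 0, 14]
  [-3, -1, 10, 0]
D(1):
  [0, 15, ∞, 15]
  [0, 0, 9, 15]
  [11, 14, 0, 14]
  [-3, -1, 10, 0]
D(2):
  [0, 15, 24, 15]
  [0, 0, 9, 15]
  [11, 14, 0, 14]
  [-3, -1, 8, 0]
D(3):
  [0, 15, 24, 15]
  [0, 0, 9, 15]
  [11, 14, 0, 14]
  [-3, -1, 8, 0]
D(4):
  [0, 14, 23, 15]
  [0, 0, 9, 15]
  [11, 13, 0, 14]
  [-3, -1, 8, 0]
Answer: C* = [[0, 14, 23, 15], [0, 0, 9, 15], [11, 13, 0, 14], [-3, -1, 8, 0]]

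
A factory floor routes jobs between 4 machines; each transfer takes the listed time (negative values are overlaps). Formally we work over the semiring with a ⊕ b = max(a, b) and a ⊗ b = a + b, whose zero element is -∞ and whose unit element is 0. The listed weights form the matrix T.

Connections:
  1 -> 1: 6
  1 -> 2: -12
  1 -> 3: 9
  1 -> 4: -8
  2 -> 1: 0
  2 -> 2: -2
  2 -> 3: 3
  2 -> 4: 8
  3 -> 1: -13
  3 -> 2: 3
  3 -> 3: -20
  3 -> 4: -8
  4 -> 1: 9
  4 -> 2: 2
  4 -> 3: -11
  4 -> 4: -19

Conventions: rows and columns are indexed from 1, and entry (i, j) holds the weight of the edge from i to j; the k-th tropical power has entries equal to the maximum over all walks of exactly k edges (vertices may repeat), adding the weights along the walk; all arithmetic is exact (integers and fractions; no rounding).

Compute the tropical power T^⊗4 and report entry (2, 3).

T^⊗2:
  [12, 12, 15, 1]
  [17, 10, 9, 6]
  [3, 1, 6, 11]
  [15, 0, 18, 10]
T^⊗3:
  [18, 18, 21, 20]
  [23, 12, 26, 18]
  [20, 13, 12, 9]
  [21, 21, 24, 10]
T^⊗4:
  [29, 24, 27, 26]
  [29, 29, 32, 20]
  [26, 15, 29, 21]
  [27, 27, 30, 29]
Key observation: the optimum is the walk 2->4->1->1->3, with weight 8 + 9 + 6 + 9 = 32.
Optimal value attained by: walk 2->4->1->1->3.
Answer: (T^⊗4)[2][3] = 32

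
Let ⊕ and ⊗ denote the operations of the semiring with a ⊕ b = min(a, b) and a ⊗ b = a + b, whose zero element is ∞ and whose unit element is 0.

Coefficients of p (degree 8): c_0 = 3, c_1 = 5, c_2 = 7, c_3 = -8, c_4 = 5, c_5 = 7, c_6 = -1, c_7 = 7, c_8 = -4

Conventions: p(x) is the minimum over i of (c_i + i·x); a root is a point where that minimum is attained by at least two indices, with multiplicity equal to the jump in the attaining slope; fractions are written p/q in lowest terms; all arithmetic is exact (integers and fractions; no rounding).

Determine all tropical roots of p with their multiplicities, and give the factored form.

hull edge (i=0, c=3) to (i=3, c=-8): slope -11/3, span 3
hull edge (i=3, c=-8) to (i=8, c=-4): slope 4/5, span 5
Factored form: p(x) = -4 ⊗ (x ⊕ (-4/5)) ⊗ (x ⊕ (-4/5)) ⊗ (x ⊕ (-4/5)) ⊗ (x ⊕ (-4/5)) ⊗ (x ⊕ (-4/5)) ⊗ (x ⊕ 11/3) ⊗ (x ⊕ 11/3) ⊗ (x ⊕ 11/3)
Answer: roots = -4/5 (mult 5), 11/3 (mult 3)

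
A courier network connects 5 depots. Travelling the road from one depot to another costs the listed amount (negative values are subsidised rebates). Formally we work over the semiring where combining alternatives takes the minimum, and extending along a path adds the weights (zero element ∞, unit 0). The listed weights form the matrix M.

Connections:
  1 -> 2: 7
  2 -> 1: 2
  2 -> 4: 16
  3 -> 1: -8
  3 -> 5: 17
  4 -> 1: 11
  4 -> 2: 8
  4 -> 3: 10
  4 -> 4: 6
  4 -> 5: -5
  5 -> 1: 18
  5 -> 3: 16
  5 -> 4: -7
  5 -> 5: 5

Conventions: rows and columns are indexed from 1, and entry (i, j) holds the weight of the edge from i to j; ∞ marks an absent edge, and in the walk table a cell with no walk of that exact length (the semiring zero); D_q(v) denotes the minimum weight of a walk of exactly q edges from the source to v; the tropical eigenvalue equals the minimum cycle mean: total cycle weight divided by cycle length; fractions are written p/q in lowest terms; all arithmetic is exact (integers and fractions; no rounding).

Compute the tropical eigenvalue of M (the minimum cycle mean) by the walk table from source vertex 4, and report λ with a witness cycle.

q=0: [∞, ∞, ∞, 0, ∞]
q=1: [11, 8, 10, 6, -5]
q=2: [2, 14, 11, -12, 0]
q=3: [-1, -4, -2, -7, -17]
q=4: [-10, 1, -1, -24, -12]
q=5: [-13, -16, -14, -19, -29]
Optimal cycle mean attained by: cycle 4->5->4, total (-5) + (-7), length 2.
Answer: λ = -6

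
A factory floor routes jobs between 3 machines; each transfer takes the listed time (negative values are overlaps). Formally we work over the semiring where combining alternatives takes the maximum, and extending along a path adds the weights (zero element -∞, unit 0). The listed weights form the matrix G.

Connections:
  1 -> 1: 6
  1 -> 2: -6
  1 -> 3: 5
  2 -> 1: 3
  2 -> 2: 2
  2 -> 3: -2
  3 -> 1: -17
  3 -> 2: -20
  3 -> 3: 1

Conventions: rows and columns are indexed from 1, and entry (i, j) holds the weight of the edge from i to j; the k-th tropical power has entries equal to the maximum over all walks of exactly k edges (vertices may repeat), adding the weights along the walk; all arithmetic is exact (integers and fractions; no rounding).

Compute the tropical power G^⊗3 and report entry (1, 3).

G^⊗2:
  [12, 0, 11]
  [9, 4, 8]
  [-11, -18, 2]
G^⊗3:
  [18, 6, 17]
  [15, 6, 14]
  [-5, -16, 3]
Key observation: the optimum is the walk 1->1->1->3, with weight 6 + 6 + 5 = 17.
Optimal value attained by: walk 1->1->1->3.
Answer: (G^⊗3)[1][3] = 17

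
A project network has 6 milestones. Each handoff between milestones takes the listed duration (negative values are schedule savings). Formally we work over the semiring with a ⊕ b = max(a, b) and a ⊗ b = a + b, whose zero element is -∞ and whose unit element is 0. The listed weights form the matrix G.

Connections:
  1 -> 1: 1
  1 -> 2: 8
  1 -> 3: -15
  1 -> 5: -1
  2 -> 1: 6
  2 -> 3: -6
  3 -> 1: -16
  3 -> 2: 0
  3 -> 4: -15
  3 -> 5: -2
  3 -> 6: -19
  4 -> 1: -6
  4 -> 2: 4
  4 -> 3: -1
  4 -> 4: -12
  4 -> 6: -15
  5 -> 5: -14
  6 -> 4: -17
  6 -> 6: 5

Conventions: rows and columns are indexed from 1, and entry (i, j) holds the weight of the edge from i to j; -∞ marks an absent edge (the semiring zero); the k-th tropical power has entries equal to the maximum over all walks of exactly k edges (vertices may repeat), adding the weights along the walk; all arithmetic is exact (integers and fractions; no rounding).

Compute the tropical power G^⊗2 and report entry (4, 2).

G^⊗2:
  [14, 9, 2, -30, 0, -34]
  [7, 14, -9, -21, 5, -25]
  [6, -8, -6, -27, -16, -14]
  [10, 2, -2, -16, -3, -10]
  [-∞, -∞, -∞, -∞, -28, -∞]
  [-23, -13, -18, -12, -∞, 10]
Key observation: the optimum is the walk 4->1->2, with weight (-6) + 8 = 2.
Optimal value attained by: walk 4->1->2.
Answer: (G^⊗2)[4][2] = 2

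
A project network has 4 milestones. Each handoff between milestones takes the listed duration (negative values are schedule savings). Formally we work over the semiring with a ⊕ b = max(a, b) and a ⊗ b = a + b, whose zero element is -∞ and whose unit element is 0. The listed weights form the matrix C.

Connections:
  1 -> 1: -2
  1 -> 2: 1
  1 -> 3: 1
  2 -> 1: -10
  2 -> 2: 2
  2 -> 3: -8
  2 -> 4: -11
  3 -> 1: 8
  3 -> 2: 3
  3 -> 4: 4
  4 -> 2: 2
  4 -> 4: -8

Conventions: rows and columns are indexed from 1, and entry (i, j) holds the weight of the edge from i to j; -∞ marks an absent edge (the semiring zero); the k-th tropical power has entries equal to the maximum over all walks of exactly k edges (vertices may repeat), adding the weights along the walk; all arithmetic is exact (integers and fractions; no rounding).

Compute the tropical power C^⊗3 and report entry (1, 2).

C^⊗2:
  [9, 4, -1, 5]
  [0, 4, -6, -4]
  [6, 9, 9, -4]
  [-8, 4, -6, -9]
C^⊗3:
  [7, 10, 10, 3]
  [2, 6, 1, -2]
  [17, 12, 7, 13]
  [2, 6, -4, -2]
Key observation: the optimum is the walk 1->3->1->2, with weight 1 + 8 + 1 = 10.
Optimal value attained by: walk 1->3->1->2.
Answer: (C^⊗3)[1][2] = 10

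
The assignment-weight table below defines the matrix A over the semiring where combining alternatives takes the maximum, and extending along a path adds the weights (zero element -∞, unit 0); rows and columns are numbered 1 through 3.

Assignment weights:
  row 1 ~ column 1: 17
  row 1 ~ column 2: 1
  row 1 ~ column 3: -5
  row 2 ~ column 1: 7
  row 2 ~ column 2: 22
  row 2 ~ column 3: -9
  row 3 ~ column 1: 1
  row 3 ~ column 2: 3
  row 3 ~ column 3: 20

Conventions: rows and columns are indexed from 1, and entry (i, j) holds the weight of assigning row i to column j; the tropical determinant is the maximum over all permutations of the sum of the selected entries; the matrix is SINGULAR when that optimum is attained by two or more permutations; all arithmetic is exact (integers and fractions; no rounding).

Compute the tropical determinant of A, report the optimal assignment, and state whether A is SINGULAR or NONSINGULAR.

σ = (1, 2, 3): 17 + 22 + 20 = 59
σ = (1, 3, 2): 17 + (-9) + 3 = 11
σ = (2, 1, 3): 1 + 7 + 20 = 28
σ = (2, 3, 1): 1 + (-9) + 1 = -7
σ = (3, 1, 2): (-5) + 7 + 3 = 5
σ = (3, 2, 1): (-5) + 22 + 1 = 18
Optimal value attained by: σ = (1, 2, 3).
Answer: det⊕(A) = 59; verdict: NONSINGULAR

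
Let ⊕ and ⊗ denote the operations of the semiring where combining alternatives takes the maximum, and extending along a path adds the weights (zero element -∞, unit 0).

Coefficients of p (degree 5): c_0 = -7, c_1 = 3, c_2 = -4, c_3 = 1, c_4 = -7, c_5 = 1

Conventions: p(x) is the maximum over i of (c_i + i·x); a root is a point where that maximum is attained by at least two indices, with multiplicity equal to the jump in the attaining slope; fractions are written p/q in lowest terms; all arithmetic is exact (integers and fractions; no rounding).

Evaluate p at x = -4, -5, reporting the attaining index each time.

p(-4) = max(-7+0·(-4)=-7, 3+1·(-4)=-1, -4+2·(-4)=-12, 1+3·(-4)=-11, -7+4·(-4)=-23, 1+5·(-4)=-19) = -1 (attained by i=1)
p(-5) = max(-7+0·(-5)=-7, 3+1·(-5)=-2, -4+2·(-5)=-14, 1+3·(-5)=-14, -7+4·(-5)=-27, 1+5·(-5)=-24) = -2 (attained by i=1)
Answer: p(-4) = -1; p(-5) = -2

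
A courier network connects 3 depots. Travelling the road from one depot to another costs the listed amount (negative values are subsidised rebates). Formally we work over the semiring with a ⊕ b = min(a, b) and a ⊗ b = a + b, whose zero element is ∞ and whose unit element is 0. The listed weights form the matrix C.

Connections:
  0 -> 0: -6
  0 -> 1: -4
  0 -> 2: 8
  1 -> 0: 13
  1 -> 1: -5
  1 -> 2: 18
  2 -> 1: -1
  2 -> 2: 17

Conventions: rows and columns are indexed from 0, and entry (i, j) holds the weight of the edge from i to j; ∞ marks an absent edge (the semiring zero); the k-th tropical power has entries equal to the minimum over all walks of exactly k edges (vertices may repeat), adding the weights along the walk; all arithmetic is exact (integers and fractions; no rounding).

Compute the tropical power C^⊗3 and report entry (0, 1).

C^⊗2:
  [-12, -10, 2]
  [7, -10, 13]
  [12, -6, 17]
C^⊗3:
  [-18, -16, -4]
  [1, -15, 8]
  [6, -11, 12]
Key observation: the optimum is the walk 0->0->0->1, with weight (-6) + (-6) + (-4) = -16.
Optimal value attained by: walk 0->0->0->1.
Answer: (C^⊗3)[0][1] = -16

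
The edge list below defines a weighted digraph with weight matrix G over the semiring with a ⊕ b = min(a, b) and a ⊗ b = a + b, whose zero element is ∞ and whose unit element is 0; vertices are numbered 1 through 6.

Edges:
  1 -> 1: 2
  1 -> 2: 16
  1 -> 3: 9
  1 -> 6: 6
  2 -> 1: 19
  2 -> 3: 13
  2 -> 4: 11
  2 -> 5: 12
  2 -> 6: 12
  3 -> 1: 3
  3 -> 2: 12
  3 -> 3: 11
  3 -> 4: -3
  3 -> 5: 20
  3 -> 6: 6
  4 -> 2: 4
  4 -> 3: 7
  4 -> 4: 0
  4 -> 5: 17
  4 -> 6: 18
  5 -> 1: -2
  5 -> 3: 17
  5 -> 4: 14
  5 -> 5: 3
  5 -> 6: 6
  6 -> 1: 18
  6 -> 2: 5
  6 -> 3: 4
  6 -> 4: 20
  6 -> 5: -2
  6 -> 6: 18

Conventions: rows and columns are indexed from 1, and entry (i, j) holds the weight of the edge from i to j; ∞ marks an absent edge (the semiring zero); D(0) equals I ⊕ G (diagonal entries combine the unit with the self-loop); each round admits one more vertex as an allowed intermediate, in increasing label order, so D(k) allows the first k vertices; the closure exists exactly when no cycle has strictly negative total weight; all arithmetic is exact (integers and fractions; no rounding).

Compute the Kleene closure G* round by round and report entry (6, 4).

D(0):
  [0, 16, 9, ∞, ∞, 6]
  [19, 0, 13, 11, 12, 12]
  [3, 12, 0, -3, 20, 6]
  [∞, 4, 7, 0, 17, 18]
  [-2, ∞, 17, 14, 0, 6]
  [18, 5, 4, 20, -2, 0]
D(1):
  [0, 16, 9, ∞, ∞, 6]
  [19, 0, 13, 11, 12, 12]
  [3, 12, 0, -3, 20, 6]
  [∞, 4, 7, 0, 17, 18]
  [-2, 14, 7, 14, 0, 4]
  [18, 5, 4, 20, -2, 0]
D(2):
  [0, 16, 9, 27, 28, 6]
  [19, 0, 13, 11, 12, 12]
  [3, 12, 0, -3, 20, 6]
  [23, 4, 7, 0, 16, 16]
  [-2, 14, 7, 14, 0, 4]
  [18, 5, 4, 16, -2, 0]
D(3):
  [0, 16, 9, 6, 28, 6]
  [16, 0, 13, 10, 12, 12]
  [3, 12, 0, -3, 20, 6]
  [10, 4, 7, 0, 16, 13]
  [-2, 14, 7, 4, 0, 4]
  [7, 5, 4, 1, -2, 0]
D(4):
  [0, 10, 9, 6, 22, 6]
  [16, 0, 13, 10, 12, 12]
  [3, 1, 0, -3, 13, 6]
  [10, 4, 7, 0, 16, 13]
  [-2, 8, 7, 4, 0, 4]
  [7, 5, 4, 1, -2, 0]
D(5):
  [0, 10, 9, 6, 22, 6]
  [10, 0, 13, 10, 12, 12]
  [3, 1, 0, -3, 13, 6]
  [10, 4, 7, 0, 16, 13]
  [-2, 8, 7, 4, 0, 4]
  [-4, 5, 4, 1, -2, 0]
D(6):
  [0, 10, 9, 6, 4, 6]
  [8, 0, 13, 10, 10, 12]
  [2, 1, 0, -3, 4, 6]
  [9, 4, 7, 0, 11, 13]
  [-2, 8, 7, 4, 0, 4]
  [-4, 5, 4, 1, -2, 0]
Answer: G*[6][4] = 1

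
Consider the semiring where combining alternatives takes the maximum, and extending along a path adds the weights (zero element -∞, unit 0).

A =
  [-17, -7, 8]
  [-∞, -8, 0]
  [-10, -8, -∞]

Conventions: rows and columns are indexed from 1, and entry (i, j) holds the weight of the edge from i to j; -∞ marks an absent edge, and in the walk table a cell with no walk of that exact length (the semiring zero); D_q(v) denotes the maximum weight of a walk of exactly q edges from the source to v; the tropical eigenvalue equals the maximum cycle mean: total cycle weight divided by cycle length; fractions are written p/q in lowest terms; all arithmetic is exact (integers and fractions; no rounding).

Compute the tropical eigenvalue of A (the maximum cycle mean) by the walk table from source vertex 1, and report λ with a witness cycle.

q=0: [0, -∞, -∞]
q=1: [-17, -7, 8]
q=2: [-2, 0, -7]
q=3: [-17, -8, 6]
Optimal cycle mean attained by: cycle 1->3->1, total 8 + (-10), length 2.
Answer: λ = -1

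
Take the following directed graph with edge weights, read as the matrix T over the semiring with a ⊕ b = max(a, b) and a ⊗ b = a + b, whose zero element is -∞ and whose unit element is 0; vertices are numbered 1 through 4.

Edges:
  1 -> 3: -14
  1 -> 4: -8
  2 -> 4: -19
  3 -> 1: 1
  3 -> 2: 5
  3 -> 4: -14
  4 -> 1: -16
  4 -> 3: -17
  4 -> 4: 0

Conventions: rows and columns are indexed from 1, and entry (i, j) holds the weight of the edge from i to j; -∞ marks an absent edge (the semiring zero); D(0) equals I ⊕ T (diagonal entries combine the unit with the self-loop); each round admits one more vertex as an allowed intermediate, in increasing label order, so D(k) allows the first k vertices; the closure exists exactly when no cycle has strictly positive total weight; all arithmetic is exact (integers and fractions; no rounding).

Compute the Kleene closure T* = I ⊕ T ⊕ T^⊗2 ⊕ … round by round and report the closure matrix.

D(0):
  [0, -∞, -14, -8]
  [-∞, 0, -∞, -19]
  [1, 5, 0, -14]
  [-16, -∞, -17, 0]
D(1):
  [0, -∞, -14, -8]
  [-∞, 0, -∞, -19]
  [1, 5, 0, -7]
  [-16, -∞, -17, 0]
D(2):
  [0, -∞, -14, -8]
  [-∞, 0, -∞, -19]
  [1, 5, 0, -7]
  [-16, -∞, -17, 0]
D(3):
  [0, -9, -14, -8]
  [-∞, 0, -∞, -19]
  [1, 5, 0, -7]
  [-16, -12, -17, 0]
D(4):
  [0, -9, -14, -8]
  [-35, 0, -36, -19]
  [1, 5, 0, -7]
  [-16, -12, -17, 0]
Answer: T* = [[0, -9, -14, -8], [-35, 0, -36, -19], [1, 5, 0, -7], [-16, -12, -17, 0]]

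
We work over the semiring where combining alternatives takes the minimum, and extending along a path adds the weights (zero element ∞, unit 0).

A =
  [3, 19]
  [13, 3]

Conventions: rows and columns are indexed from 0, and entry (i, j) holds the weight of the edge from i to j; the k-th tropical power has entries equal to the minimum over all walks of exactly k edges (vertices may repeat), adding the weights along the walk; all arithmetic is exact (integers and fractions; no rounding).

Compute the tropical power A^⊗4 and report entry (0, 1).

A^⊗2:
  [6, 22]
  [16, 6]
A^⊗3:
  [9, 25]
  [19, 9]
A^⊗4:
  [12, 28]
  [22, 12]
Key observation: the optimum is the walk 0->0->0->0->1, with weight 3 + 3 + 3 + 19 = 28.
Optimal value attained by: walk 0->0->0->0->1.
Answer: (A^⊗4)[0][1] = 28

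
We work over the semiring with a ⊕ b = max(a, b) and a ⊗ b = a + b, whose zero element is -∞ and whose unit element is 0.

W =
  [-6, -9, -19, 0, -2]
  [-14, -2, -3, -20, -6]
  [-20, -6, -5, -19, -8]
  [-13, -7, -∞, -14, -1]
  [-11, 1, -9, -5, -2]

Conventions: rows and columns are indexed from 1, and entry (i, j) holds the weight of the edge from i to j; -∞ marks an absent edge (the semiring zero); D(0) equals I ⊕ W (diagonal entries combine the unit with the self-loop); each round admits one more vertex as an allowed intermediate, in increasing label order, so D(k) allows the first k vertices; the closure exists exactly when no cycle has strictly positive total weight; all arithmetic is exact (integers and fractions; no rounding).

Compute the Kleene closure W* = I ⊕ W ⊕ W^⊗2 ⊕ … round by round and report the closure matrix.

D(0):
  [0, -9, -19, 0, -2]
  [-14, 0, -3, -20, -6]
  [-20, -6, 0, -19, -8]
  [-13, -7, -∞, 0, -1]
  [-11, 1, -9, -5, 0]
D(1):
  [0, -9, -19, 0, -2]
  [-14, 0, -3, -14, -6]
  [-20, -6, 0, -19, -8]
  [-13, -7, -32, 0, -1]
  [-11, 1, -9, -5, 0]
D(2):
  [0, -9, -12, 0, -2]
  [-14, 0, -3, -14, -6]
  [-20, -6, 0, -19, -8]
  [-13, -7, -10, 0, -1]
  [-11, 1, -2, -5, 0]
D(3):
  [0, -9, -12, 0, -2]
  [-14, 0, -3, -14, -6]
  [-20, -6, 0, -19, -8]
  [-13, -7, -10, 0, -1]
  [-11, 1, -2, -5, 0]
D(4):
  [0, -7, -10, 0, -1]
  [-14, 0, -3, -14, -6]
  [-20, -6, 0, -19, -8]
  [-13, -7, -10, 0, -1]
  [-11, 1, -2, -5, 0]
D(5):
  [0, 0, -3, 0, -1]
  [-14, 0, -3, -11, -6]
  [-19, -6, 0, -13, -8]
  [-12, 0, -3, 0, -1]
  [-11, 1, -2, -5, 0]
Answer: W* = [[0, 0, -3, 0, -1], [-14, 0, -3, -11, -6], [-19, -6, 0, -13, -8], [-12, 0, -3, 0, -1], [-11, 1, -2, -5, 0]]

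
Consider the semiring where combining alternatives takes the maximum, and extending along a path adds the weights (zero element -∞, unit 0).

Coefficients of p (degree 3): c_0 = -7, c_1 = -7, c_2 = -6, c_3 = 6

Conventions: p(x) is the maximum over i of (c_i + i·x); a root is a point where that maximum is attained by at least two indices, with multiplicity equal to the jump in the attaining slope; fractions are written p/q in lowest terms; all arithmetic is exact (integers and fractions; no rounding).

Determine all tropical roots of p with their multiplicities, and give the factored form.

hull edge (i=0, c=-7) to (i=3, c=6): slope 13/3, span 3
Factored form: p(x) = 6 ⊗ (x ⊕ (-13/3)) ⊗ (x ⊕ (-13/3)) ⊗ (x ⊕ (-13/3))
Answer: roots = -13/3 (mult 3)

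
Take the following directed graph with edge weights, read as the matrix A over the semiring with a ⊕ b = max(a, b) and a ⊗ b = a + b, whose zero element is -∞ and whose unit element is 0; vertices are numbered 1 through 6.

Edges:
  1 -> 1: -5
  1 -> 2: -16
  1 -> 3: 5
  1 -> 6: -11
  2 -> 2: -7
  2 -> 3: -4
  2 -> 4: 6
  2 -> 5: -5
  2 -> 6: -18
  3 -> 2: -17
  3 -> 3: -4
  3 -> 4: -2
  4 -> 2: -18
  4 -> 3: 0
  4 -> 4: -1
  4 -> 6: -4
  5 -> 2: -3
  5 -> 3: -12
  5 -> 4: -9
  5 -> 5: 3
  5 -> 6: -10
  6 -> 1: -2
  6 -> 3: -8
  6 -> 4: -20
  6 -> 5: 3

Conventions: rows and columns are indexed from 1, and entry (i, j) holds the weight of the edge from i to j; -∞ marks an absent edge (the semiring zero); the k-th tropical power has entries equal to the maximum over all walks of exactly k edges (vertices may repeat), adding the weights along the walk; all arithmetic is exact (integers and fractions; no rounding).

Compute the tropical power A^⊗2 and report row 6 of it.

A^⊗2:
  [-10, -12, 1, 3, -8, -16]
  [-20, -8, 6, 5, -2, 2]
  [-∞, -20, -2, -3, -22, -6]
  [-6, -17, -1, -2, -1, -5]
  [-12, 0, -7, 3, 6, -7]
  [-7, 0, 3, -6, 6, -7]
Answer: row 6 of A^⊗2 = [-7, 0, 3, -6, 6, -7]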